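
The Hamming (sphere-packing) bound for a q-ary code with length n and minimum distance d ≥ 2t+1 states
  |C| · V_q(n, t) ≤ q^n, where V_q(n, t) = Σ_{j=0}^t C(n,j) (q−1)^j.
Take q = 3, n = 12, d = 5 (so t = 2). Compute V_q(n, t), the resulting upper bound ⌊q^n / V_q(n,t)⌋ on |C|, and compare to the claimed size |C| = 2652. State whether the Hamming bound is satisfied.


V_q(n, t) = 289, q^n = 531441, Hamming bound = 1838, |C| = 2652 > bound (violated).

Step 1: Compute V_q(n, t) = Σ_{j=0}^2 C(n, j) (q−1)^j.
  j = 0: C(12,0)·(2)^0 = 1·1 = 1.
  j = 1: C(12,1)·(2)^1 = 12·2 = 24.
  j = 2: C(12,2)·(2)^2 = 66·4 = 264.
  V_q(n, t) = 1 + 24 + 264 = 289.
Step 2: q^n = 3^12 = 531441.
Step 3: Hamming bound ⌊q^n / V_q(n,t)⌋ = ⌊531441/289⌋ = 1838.
Step 4: Compare |C| = 2652 to 1838: violated.
The claimed |C| lies above the Hamming bound, so no 3-ary code of length 12 with d ≥ 5 can have 2652 codewords.


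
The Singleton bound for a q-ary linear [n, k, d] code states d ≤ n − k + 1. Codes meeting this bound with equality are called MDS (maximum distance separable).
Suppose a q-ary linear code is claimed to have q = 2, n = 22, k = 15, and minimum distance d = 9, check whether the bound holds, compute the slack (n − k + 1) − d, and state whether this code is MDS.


Singleton RHS = n − k + 1 = 8, slack = -1, bound violated (no such code; not MDS).

Singleton bound: d ≤ n − k + 1.
Here n = 22, k = 15, so n − k + 1 = 8.
Given d = 9, check d ≤ 8: NO.
Slack = (n − k + 1) − d = -1.
The slack is negative: d = 9 exceeds n − k + 1 = 8 by 1, so the Singleton bound is violated and no linear [22, 15, 9]_2 code can exist. In particular it is not MDS (MDS requires d = n − k + 1 exactly).
Description: the claimed parameters are [22, 15, 9]_2; such a code would be impossible (violates the Singleton bound).


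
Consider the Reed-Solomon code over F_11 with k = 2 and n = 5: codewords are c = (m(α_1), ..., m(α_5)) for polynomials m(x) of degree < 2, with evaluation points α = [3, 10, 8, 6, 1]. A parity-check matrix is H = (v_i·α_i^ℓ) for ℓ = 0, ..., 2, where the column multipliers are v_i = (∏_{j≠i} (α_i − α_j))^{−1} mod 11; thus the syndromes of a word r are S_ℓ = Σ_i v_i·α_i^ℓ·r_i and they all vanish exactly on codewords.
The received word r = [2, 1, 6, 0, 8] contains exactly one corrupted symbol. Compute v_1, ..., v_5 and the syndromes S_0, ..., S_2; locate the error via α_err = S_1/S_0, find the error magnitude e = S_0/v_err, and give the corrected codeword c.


S = (4, 4, 4), error at position 5, error magnitude e = 1, c = [2, 1, 6, 0, 7].

Step 1: column multipliers v_i = (∏_{j≠i}(α_i − α_j))^{−1} mod 11.
  i = 1 (α = 3): (3−10)(3−8)(3−6)(3−1) = (−7)·(−5)·(−3)·2 = −210 ≡ 10, so v_1 = 10^{−1} = 10 (mod 11).
  i = 2 (α = 10): (10−3)(10−8)(10−6)(10−1) = 7·2·4·9 = 504 ≡ 9, so v_2 = 9^{−1} = 5 (mod 11).
  i = 3 (α = 8): (8−3)(8−10)(8−6)(8−1) = 5·(−2)·2·7 = −140 ≡ 3, so v_3 = 3^{−1} = 4 (mod 11).
  i = 4 (α = 6): (6−3)(6−10)(6−8)(6−1) = 3·(−4)·(−2)·5 = 120 ≡ 10, so v_4 = 10^{−1} = 10 (mod 11).
  i = 5 (α = 1): (1−3)(1−10)(1−8)(1−6) = (−2)·(−9)·(−7)·(−5) = 630 ≡ 3, so v_5 = 3^{−1} = 4 (mod 11).
  v = [10, 5, 4, 10, 4].
Step 2: syndromes of r = [2, 1, 6, 0, 8] (all sums mod 11).
  S_0 = Σ v_i r_i = 10·2 + 5·1 + 4·6 + 10·0 + 4·8 = 81 ≡ 4.
  S_1 = Σ v_i α_i r_i = 10·3·2 + 5·10·1 + 4·8·6 + 10·6·0 + 4·1·8 = 334 ≡ 4.
  α_i^2 mod 11 = [9, 1, 9, 3, 1].
  S_2 = Σ v_i α_i^2 r_i = 10·9·2 + 5·1·1 + 4·9·6 + 10·3·0 + 4·1·8 = 433 ≡ 4.
  S = (4, 4, 4) ≠ 0, so r is not a codeword (an error is present).
Step 3: locate the error. For a single error e at position i, S_ℓ = v_i·e·α_i^ℓ, so α_err = S_1/S_0.
  S_0^{−1} = 4^{−1} = 3 (mod 11), so α_err = 4·3 = 12 ≡ 1 = α_5. Error position i = 5.
  Consistency check: S_2/S_1 = 4·3 = 12 ≡ 1 = α_err ✓ (single-error assumption holds).
Step 4: error magnitude e = S_0/v_5 = S_0·∏_{j≠5}(α_5 − α_j) = 4·3 = 12 ≡ 1 (mod 11).
Step 5: correct position 5: c_5 = r_5 − e = 8 − 1 ≡ 7 (mod 11). Hence c = [2, 1, 6, 0, 7].
  Check: interpolating c through the α_i gives m(x) = 4 + 3·x (degree < 2) with m(α_i) = c_i for every i, so c is indeed a codeword.


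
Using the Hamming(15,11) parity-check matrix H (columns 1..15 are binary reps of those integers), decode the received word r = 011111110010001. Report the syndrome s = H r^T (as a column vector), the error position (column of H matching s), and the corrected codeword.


s = (1, 1, 0, 1)^T, error position = 13, corrected codeword c = 011111110010101

Compute s = H r^T mod 2 one row at a time:
  s_1 = 1 + 0 + 0 + 1 + 0 + 0 + 0 + 1 = 3 ≡ 1 (mod 2).
  s_2 = 1 + 1 + 1 + 1 + 0 + 0 + 0 + 1 = 5 ≡ 1 (mod 2).
  s_3 = 1 + 1 + 1 + 1 + 0 + 1 + 0 + 1 = 6 ≡ 0 (mod 2).
  s_4 = 0 + 1 + 1 + 1 + 0 + 1 + 0 + 1 = 5 ≡ 1 (mod 2).
s = (1, 1, 0, 1)^T — this equals column 13 of H (binary 1101), so error is at position 13.
Correct: flip bit 13 of r = 011111110010001 to get c = 011111110010101.


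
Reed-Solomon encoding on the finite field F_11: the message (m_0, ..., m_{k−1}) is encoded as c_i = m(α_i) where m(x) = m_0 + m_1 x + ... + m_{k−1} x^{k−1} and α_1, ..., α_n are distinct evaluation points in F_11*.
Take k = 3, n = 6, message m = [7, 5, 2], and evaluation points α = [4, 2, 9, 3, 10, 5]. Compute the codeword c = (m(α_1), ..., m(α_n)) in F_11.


c = [4, 3, 5, 7, 4, 5]

Message polynomial: m(x) = 7 + 5·x + 2·x^2 (mod 11).
For each evaluation point α_i, compute m(α_i) mod 11:
  α_1 = 4: Horner steps 2 → 2 → 4, so m(4) = 4.
  α_2 = 2: Horner steps 2 → 9 → 3, so m(2) = 3.
  α_3 = 9: Horner steps 2 → 1 → 5, so m(9) = 5.
  α_4 = 3: Horner steps 2 → 0 → 7, so m(3) = 7.
  α_5 = 10: Horner steps 2 → 3 → 4, so m(10) = 4.
  α_6 = 5: Horner steps 2 → 4 → 5, so m(5) = 5.
Codeword c = [4, 3, 5, 7, 4, 5] ∈ F_11^6.


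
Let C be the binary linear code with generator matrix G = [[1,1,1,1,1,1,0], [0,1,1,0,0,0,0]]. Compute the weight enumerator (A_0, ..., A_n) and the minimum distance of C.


Weight distribution: A_0 = 1, A_2 = 1, A_4 = 1, A_6 = 1. Minimum distance d = 2.

Enumerate all 2^2 = 4 messages m ∈ F_2^2.
For each, compute codeword c = mG in F_2^7, then tally its weight.
  m = 00 → c = 0000000, weight = 0.
  m = 10 → c = 1111110, weight = 6.
  m = 01 → c = 0110000, weight = 2.
  m = 11 → c = 1001110, weight = 4.
Tally weights:
  weight 0: 1 codewords.
  weight 2: 1 codewords.
  weight 4: 1 codewords.
  weight 6: 1 codewords.
Minimum distance d = smallest w > 0 with A_w > 0 = 2.
Sanity: Σ A_w = 4 = 2^2 = 4 ✓.


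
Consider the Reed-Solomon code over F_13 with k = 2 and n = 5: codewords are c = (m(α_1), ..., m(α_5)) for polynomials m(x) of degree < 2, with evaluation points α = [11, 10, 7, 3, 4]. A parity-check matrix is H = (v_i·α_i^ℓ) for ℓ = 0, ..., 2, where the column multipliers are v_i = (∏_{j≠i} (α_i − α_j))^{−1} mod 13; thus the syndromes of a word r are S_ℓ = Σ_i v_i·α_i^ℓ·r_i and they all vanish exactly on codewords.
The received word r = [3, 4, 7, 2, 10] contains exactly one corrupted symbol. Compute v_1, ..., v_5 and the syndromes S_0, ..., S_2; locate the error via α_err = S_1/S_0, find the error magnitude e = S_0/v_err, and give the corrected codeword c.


S = (10, 4, 12), error at position 4, error magnitude e = 4, c = [3, 4, 7, 11, 10].

Step 1: column multipliers v_i = (∏_{j≠i}(α_i − α_j))^{−1} mod 13.
  i = 1 (α = 11): (11−10)(11−7)(11−3)(11−4) = 1·4·8·7 = 224 ≡ 3, so v_1 = 3^{−1} = 9 (mod 13).
  i = 2 (α = 10): (10−11)(10−7)(10−3)(10−4) = (−1)·3·7·6 = −126 ≡ 4, so v_2 = 4^{−1} = 10 (mod 13).
  i = 3 (α = 7): (7−11)(7−10)(7−3)(7−4) = (−4)·(−3)·4·3 = 144 ≡ 1, so v_3 = 1^{−1} = 1 (mod 13).
  i = 4 (α = 3): (3−11)(3−10)(3−7)(3−4) = (−8)·(−7)·(−4)·(−1) = 224 ≡ 3, so v_4 = 3^{−1} = 9 (mod 13).
  i = 5 (α = 4): (4−11)(4−10)(4−7)(4−3) = (−7)·(−6)·(−3)·1 = −126 ≡ 4, so v_5 = 4^{−1} = 10 (mod 13).
  v = [9, 10, 1, 9, 10].
Step 2: syndromes of r = [3, 4, 7, 2, 10] (all sums mod 13).
  S_0 = Σ v_i r_i = 9·3 + 10·4 + 1·7 + 9·2 + 10·10 = 192 ≡ 10.
  S_1 = Σ v_i α_i r_i = 9·11·3 + 10·10·4 + 1·7·7 + 9·3·2 + 10·4·10 = 1200 ≡ 4.
  α_i^2 mod 13 = [4, 9, 10, 9, 3].
  S_2 = Σ v_i α_i^2 r_i = 9·4·3 + 10·9·4 + 1·10·7 + 9·9·2 + 10·3·10 = 1000 ≡ 12.
  S = (10, 4, 12) ≠ 0, so r is not a codeword (an error is present).
Step 3: locate the error. For a single error e at position i, S_ℓ = v_i·e·α_i^ℓ, so α_err = S_1/S_0.
  S_0^{−1} = 10^{−1} = 4 (mod 13), so α_err = 4·4 = 16 ≡ 3 = α_4. Error position i = 4.
  Consistency check: S_2/S_1 = 12·10 = 120 ≡ 3 = α_err ✓ (single-error assumption holds).
Step 4: error magnitude e = S_0/v_4 = S_0·∏_{j≠4}(α_4 − α_j) = 10·3 = 30 ≡ 4 (mod 13).
Step 5: correct position 4: c_4 = r_4 − e = 2 − 4 ≡ 11 (mod 13). Hence c = [3, 4, 7, 11, 10].
  Check: interpolating c through the α_i gives m(x) = 1 + 12·x (degree < 2) with m(α_i) = c_i for every i, so c is indeed a codeword.


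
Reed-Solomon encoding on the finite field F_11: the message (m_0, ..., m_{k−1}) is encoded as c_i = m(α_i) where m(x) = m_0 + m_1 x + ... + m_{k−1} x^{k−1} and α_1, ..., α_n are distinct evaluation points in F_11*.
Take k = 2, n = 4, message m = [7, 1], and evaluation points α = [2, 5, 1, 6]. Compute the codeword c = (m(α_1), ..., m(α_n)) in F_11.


c = [9, 1, 8, 2]

Message polynomial: m(x) = 7 + 1·x (mod 11).
For each evaluation point α_i, compute m(α_i) mod 11:
  α_1 = 2: Horner steps 1 → 9, so m(2) = 9.
  α_2 = 5: Horner steps 1 → 1, so m(5) = 1.
  α_3 = 1: Horner steps 1 → 8, so m(1) = 8.
  α_4 = 6: Horner steps 1 → 2, so m(6) = 2.
Codeword c = [9, 1, 8, 2] ∈ F_11^4.


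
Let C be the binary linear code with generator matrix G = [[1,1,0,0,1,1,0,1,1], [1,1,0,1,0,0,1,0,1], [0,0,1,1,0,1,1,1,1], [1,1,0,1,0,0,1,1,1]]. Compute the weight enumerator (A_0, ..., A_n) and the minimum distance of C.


Weight distribution: A_0 = 1, A_1 = 1, A_3 = 1, A_4 = 3, A_5 = 5, A_6 = 4, A_7 = 1. Minimum distance d = 1.

Enumerate all 2^4 = 16 messages m ∈ F_2^4.
For each, compute codeword c = mG in F_2^9, then tally its weight.
  m = 0000 → c = 000000000, weight = 0.
  m = 1000 → c = 110011011, weight = 6.
  m = 0100 → c = 110100101, weight = 5.
  m = 1100 → c = 000111110, weight = 5.
  m = 0010 → c = 001101111, weight = 6.
  m = 1010 → c = 111110100, weight = 6.
  m = 0110 → c = 111001010, weight = 5.
  m = 1110 → c = 001010001, weight = 3.
  m = 0001 → c = 110100111, weight = 6.
  m = 1001 → c = 000111100, weight = 4.
  m = 0101 → c = 000000010, weight = 1.
  m = 1101 → c = 110011001, weight = 5.
  m = 0011 → c = 111001000, weight = 4.
  m = 1011 → c = 001010011, weight = 4.
  m = 0111 → c = 001101101, weight = 5.
  m = 1111 → c = 111110110, weight = 7.
Tally weights:
  weight 0: 1 codewords.
  weight 1: 1 codewords.
  weight 3: 1 codewords.
  weight 4: 3 codewords.
  weight 5: 5 codewords.
  weight 6: 4 codewords.
  weight 7: 1 codewords.
Minimum distance d = smallest w > 0 with A_w > 0 = 1.
Sanity: Σ A_w = 16 = 2^4 = 16 ✓.


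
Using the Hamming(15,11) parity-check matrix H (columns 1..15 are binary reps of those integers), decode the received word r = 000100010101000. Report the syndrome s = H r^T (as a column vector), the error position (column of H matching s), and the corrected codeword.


s = (1, 0, 1, 0)^T, error position = 10, corrected codeword c = 000100010001000

Compute s = H r^T mod 2 one row at a time:
  s_1 = 1 + 0 + 1 + 0 + 1 + 0 + 0 + 0 = 3 ≡ 1 (mod 2).
  s_2 = 1 + 0 + 0 + 0 + 1 + 0 + 0 + 0 = 2 ≡ 0 (mod 2).
  s_3 = 0 + 0 + 0 + 0 + 1 + 0 + 0 + 0 = 1 ≡ 1 (mod 2).
  s_4 = 0 + 0 + 0 + 0 + 0 + 0 + 0 + 0 = 0 ≡ 0 (mod 2).
s = (1, 0, 1, 0)^T — this equals column 10 of H (binary 1010), so error is at position 10.
Correct: flip bit 10 of r = 000100010101000 to get c = 000100010001000.


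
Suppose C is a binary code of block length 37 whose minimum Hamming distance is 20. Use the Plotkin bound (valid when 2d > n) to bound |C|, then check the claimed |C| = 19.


Plotkin bound M ≤ 12; given |C| = 19 > bound (violated).

Check applicability: 2d = 40, n = 37.
2d − n = 3 > 0, so Plotkin applies.
Compute d/(2d−n) = 20/3 ≈ 6.6667.
⌊d/(2d−n)⌋ = 6.
Plotkin bound: M ≤ 2·6 = 12.
Given |C| = 19, check: VIOLATED.
This |C| is above the Plotkin bound, so no binary code with n = 37, d = 20 and 19 codewords exists.


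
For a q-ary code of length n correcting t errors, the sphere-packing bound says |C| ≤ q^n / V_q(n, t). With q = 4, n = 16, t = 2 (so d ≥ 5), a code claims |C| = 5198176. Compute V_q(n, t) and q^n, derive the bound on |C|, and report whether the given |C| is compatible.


V_q(n, t) = 1129, q^n = 4294967296, Hamming bound = 3804222, |C| = 5198176 > bound (violated).

Step 1: Compute V_q(n, t) = Σ_{j=0}^2 C(n, j) (q−1)^j.
  j = 0: C(16,0)·(3)^0 = 1·1 = 1.
  j = 1: C(16,1)·(3)^1 = 16·3 = 48.
  j = 2: C(16,2)·(3)^2 = 120·9 = 1080.
  V_q(n, t) = 1 + 48 + 1080 = 1129.
Step 2: q^n = 4^16 = 4294967296.
Step 3: Hamming bound ⌊q^n / V_q(n,t)⌋ = ⌊4294967296/1129⌋ = 3804222.
Step 4: Compare |C| = 5198176 to 3804222: violated.
The claimed |C| lies above the Hamming bound, so no 4-ary code of length 16 with d ≥ 5 can have 5198176 codewords.


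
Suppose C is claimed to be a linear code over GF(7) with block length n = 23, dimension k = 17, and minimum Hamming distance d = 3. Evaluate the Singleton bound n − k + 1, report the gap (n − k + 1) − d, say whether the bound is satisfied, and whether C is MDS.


Singleton RHS = n − k + 1 = 7, slack = 4, bound satisfied, not MDS.

Singleton bound: d ≤ n − k + 1.
Here n = 23, k = 17, so n − k + 1 = 7.
Given d = 3, check d ≤ 7: YES.
Slack = (n − k + 1) − d = 4.
The code is NOT MDS (slack = 4 > 0).
Description: the claimed parameters are [23, 17, 3]_7; such a code would be non-MDS.


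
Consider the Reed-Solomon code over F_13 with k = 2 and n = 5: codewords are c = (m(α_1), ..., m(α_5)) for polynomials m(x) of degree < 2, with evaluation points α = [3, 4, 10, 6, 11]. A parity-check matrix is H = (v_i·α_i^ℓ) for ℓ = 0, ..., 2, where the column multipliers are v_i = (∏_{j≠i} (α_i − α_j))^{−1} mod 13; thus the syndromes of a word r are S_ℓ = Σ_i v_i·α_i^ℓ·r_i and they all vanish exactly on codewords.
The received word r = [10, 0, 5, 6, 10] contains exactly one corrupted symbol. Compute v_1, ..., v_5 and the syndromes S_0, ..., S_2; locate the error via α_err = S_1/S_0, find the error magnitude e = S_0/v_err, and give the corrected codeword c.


S = (4, 5, 3), error at position 5, error magnitude e = 2, c = [10, 0, 5, 6, 8].

Step 1: column multipliers v_i = (∏_{j≠i}(α_i − α_j))^{−1} mod 13.
  i = 1 (α = 3): (3−4)(3−10)(3−6)(3−11) = (−1)·(−7)·(−3)·(−8) = 168 ≡ 12, so v_1 = 12^{−1} = 12 (mod 13).
  i = 2 (α = 4): (4−3)(4−10)(4−6)(4−11) = 1·(−6)·(−2)·(−7) = −84 ≡ 7, so v_2 = 7^{−1} = 2 (mod 13).
  i = 3 (α = 10): (10−3)(10−4)(10−6)(10−11) = 7·6·4·(−1) = −168 ≡ 1, so v_3 = 1^{−1} = 1 (mod 13).
  i = 4 (α = 6): (6−3)(6−4)(6−10)(6−11) = 3·2·(−4)·(−5) = 120 ≡ 3, so v_4 = 3^{−1} = 9 (mod 13).
  i = 5 (α = 11): (11−3)(11−4)(11−10)(11−6) = 8·7·1·5 = 280 ≡ 7, so v_5 = 7^{−1} = 2 (mod 13).
  v = [12, 2, 1, 9, 2].
Step 2: syndromes of r = [10, 0, 5, 6, 10] (all sums mod 13).
  S_0 = Σ v_i r_i = 12·10 + 2·0 + 1·5 + 9·6 + 2·10 = 199 ≡ 4.
  S_1 = Σ v_i α_i r_i = 12·3·10 + 2·4·0 + 1·10·5 + 9·6·6 + 2·11·10 = 954 ≡ 5.
  α_i^2 mod 13 = [9, 3, 9, 10, 4].
  S_2 = Σ v_i α_i^2 r_i = 12·9·10 + 2·3·0 + 1·9·5 + 9·10·6 + 2·4·10 = 1745 ≡ 3.
  S = (4, 5, 3) ≠ 0, so r is not a codeword (an error is present).
Step 3: locate the error. For a single error e at position i, S_ℓ = v_i·e·α_i^ℓ, so α_err = S_1/S_0.
  S_0^{−1} = 4^{−1} = 10 (mod 13), so α_err = 5·10 = 50 ≡ 11 = α_5. Error position i = 5.
  Consistency check: S_2/S_1 = 3·8 = 24 ≡ 11 = α_err ✓ (single-error assumption holds).
Step 4: error magnitude e = S_0/v_5 = S_0·∏_{j≠5}(α_5 − α_j) = 4·7 = 28 ≡ 2 (mod 13).
Step 5: correct position 5: c_5 = r_5 − e = 10 − 2 ≡ 8 (mod 13). Hence c = [10, 0, 5, 6, 8].
  Check: interpolating c through the α_i gives m(x) = 1 + 3·x (degree < 2) with m(α_i) = c_i for every i, so c is indeed a codeword.


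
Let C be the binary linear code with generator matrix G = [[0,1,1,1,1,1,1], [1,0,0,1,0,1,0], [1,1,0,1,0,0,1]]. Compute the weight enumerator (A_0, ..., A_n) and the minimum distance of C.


Weight distribution: A_0 = 1, A_3 = 3, A_4 = 2, A_5 = 1, A_6 = 1. Minimum distance d = 3.

Enumerate all 2^3 = 8 messages m ∈ F_2^3.
For each, compute codeword c = mG in F_2^7, then tally its weight.
  m = 000 → c = 0000000, weight = 0.
  m = 100 → c = 0111111, weight = 6.
  m = 010 → c = 1001010, weight = 3.
  m = 110 → c = 1110101, weight = 5.
  m = 001 → c = 1101001, weight = 4.
  m = 101 → c = 1010110, weight = 4.
  m = 011 → c = 0100011, weight = 3.
  m = 111 → c = 0011100, weight = 3.
Tally weights:
  weight 0: 1 codewords.
  weight 3: 3 codewords.
  weight 4: 2 codewords.
  weight 5: 1 codewords.
  weight 6: 1 codewords.
Minimum distance d = smallest w > 0 with A_w > 0 = 3.
Sanity: Σ A_w = 8 = 2^3 = 8 ✓.


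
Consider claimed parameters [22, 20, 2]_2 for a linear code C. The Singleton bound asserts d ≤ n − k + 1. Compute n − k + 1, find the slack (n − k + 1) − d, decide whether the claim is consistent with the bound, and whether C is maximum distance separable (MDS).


Singleton RHS = n − k + 1 = 3, slack = 1, bound satisfied, not MDS.

Singleton bound: d ≤ n − k + 1.
Here n = 22, k = 20, so n − k + 1 = 3.
Given d = 2, check d ≤ 3: YES.
Slack = (n − k + 1) − d = 1.
The code is NOT MDS (slack = 1 > 0).
Description: the claimed parameters are [22, 20, 2]_2; such a code would be non-MDS.


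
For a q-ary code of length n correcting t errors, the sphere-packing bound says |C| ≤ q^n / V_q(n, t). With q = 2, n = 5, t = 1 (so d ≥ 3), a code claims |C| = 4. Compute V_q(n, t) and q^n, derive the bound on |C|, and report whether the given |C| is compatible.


V_q(n, t) = 6, q^n = 32, Hamming bound = 5, |C| = 4 ≤ bound (satisfied).

Step 1: Compute V_q(n, t) = Σ_{j=0}^1 C(n, j) (q−1)^j.
  j = 0: C(5,0)·(1)^0 = 1·1 = 1.
  j = 1: C(5,1)·(1)^1 = 5·1 = 5.
  V_q(n, t) = 1 + 5 = 6.
Step 2: q^n = 2^5 = 32.
Step 3: Hamming bound ⌊q^n / V_q(n,t)⌋ = ⌊32/6⌋ = 5.
Step 4: Compare |C| = 4 to 5: satisfied.
The claimed |C| lies below the Hamming bound.


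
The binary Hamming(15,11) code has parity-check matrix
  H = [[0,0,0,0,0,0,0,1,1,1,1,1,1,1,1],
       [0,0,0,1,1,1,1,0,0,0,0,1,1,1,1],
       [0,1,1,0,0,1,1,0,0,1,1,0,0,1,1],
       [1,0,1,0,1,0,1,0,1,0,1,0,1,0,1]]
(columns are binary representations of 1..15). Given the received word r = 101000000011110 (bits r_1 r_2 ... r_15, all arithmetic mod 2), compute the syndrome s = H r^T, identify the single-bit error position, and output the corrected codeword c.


s = (0, 1, 1, 0)^T, error position = 6, corrected codeword c = 101001000011110

Compute s = H r^T mod 2 one row at a time:
  s_1 = 0 + 0 + 0 + 1 + 1 + 1 + 1 + 0 = 4 ≡ 0 (mod 2).
  s_2 = 0 + 0 + 0 + 0 + 1 + 1 + 1 + 0 = 3 ≡ 1 (mod 2).
  s_3 = 0 + 1 + 0 + 0 + 0 + 1 + 1 + 0 = 3 ≡ 1 (mod 2).
  s_4 = 1 + 1 + 0 + 0 + 0 + 1 + 1 + 0 = 4 ≡ 0 (mod 2).
s = (0, 1, 1, 0)^T — this equals column 6 of H (binary 0110), so error is at position 6.
Correct: flip bit 6 of r = 101000000011110 to get c = 101001000011110.


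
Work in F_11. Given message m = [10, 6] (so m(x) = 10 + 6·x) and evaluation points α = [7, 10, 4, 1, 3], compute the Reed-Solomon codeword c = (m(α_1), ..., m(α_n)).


c = [8, 4, 1, 5, 6]

Message polynomial: m(x) = 10 + 6·x (mod 11).
For each evaluation point α_i, compute m(α_i) mod 11:
  α_1 = 7: Horner steps 6 → 8, so m(7) = 8.
  α_2 = 10: Horner steps 6 → 4, so m(10) = 4.
  α_3 = 4: Horner steps 6 → 1, so m(4) = 1.
  α_4 = 1: Horner steps 6 → 5, so m(1) = 5.
  α_5 = 3: Horner steps 6 → 6, so m(3) = 6.
Codeword c = [8, 4, 1, 5, 6] ∈ F_11^5.


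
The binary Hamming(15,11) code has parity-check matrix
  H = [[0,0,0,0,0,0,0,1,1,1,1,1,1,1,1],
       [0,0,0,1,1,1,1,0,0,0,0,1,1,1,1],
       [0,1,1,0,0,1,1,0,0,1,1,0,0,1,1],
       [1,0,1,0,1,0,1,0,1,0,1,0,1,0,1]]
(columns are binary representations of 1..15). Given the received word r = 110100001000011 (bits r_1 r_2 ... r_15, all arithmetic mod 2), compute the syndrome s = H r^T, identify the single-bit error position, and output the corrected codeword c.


s = (1, 1, 1, 1)^T, error position = 15, corrected codeword c = 110100001000010

Compute s = H r^T mod 2 one row at a time:
  s_1 = 0 + 1 + 0 + 0 + 0 + 0 + 1 + 1 = 3 ≡ 1 (mod 2).
  s_2 = 1 + 0 + 0 + 0 + 0 + 0 + 1 + 1 = 3 ≡ 1 (mod 2).
  s_3 = 1 + 0 + 0 + 0 + 0 + 0 + 1 + 1 = 3 ≡ 1 (mod 2).
  s_4 = 1 + 0 + 0 + 0 + 1 + 0 + 0 + 1 = 3 ≡ 1 (mod 2).
s = (1, 1, 1, 1)^T — this equals column 15 of H (binary 1111), so error is at position 15.
Correct: flip bit 15 of r = 110100001000011 to get c = 110100001000010.


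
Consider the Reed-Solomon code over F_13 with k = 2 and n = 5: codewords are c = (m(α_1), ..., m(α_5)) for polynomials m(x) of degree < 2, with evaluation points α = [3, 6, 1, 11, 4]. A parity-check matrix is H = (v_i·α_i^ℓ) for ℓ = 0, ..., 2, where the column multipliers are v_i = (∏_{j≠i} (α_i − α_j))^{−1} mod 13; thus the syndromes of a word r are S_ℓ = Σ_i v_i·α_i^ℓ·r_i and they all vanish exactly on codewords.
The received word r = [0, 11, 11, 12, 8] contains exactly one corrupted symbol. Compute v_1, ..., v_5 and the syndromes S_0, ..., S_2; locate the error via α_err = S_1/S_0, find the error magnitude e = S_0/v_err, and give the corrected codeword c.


S = (1, 1, 1), error at position 3, error magnitude e = 1, c = [0, 11, 10, 12, 8].

Step 1: column multipliers v_i = (∏_{j≠i}(α_i − α_j))^{−1} mod 13.
  i = 1 (α = 3): (3−6)(3−1)(3−11)(3−4) = (−3)·2·(−8)·(−1) = −48 ≡ 4, so v_1 = 4^{−1} = 10 (mod 13).
  i = 2 (α = 6): (6−3)(6−1)(6−11)(6−4) = 3·5·(−5)·2 = −150 ≡ 6, so v_2 = 6^{−1} = 11 (mod 13).
  i = 3 (α = 1): (1−3)(1−6)(1−11)(1−4) = (−2)·(−5)·(−10)·(−3) = 300 ≡ 1, so v_3 = 1^{−1} = 1 (mod 13).
  i = 4 (α = 11): (11−3)(11−6)(11−1)(11−4) = 8·5·10·7 = 2800 ≡ 5, so v_4 = 5^{−1} = 8 (mod 13).
  i = 5 (α = 4): (4−3)(4−6)(4−1)(4−11) = 1·(−2)·3·(−7) = 42 ≡ 3, so v_5 = 3^{−1} = 9 (mod 13).
  v = [10, 11, 1, 8, 9].
Step 2: syndromes of r = [0, 11, 11, 12, 8] (all sums mod 13).
  S_0 = Σ v_i r_i = 10·0 + 11·11 + 1·11 + 8·12 + 9·8 = 300 ≡ 1.
  S_1 = Σ v_i α_i r_i = 10·3·0 + 11·6·11 + 1·1·11 + 8·11·12 + 9·4·8 = 2081 ≡ 1.
  α_i^2 mod 13 = [9, 10, 1, 4, 3].
  S_2 = Σ v_i α_i^2 r_i = 10·9·0 + 11·10·11 + 1·1·11 + 8·4·12 + 9·3·8 = 1821 ≡ 1.
  S = (1, 1, 1) ≠ 0, so r is not a codeword (an error is present).
Step 3: locate the error. For a single error e at position i, S_ℓ = v_i·e·α_i^ℓ, so α_err = S_1/S_0.
  S_0^{−1} = 1^{−1} = 1 (mod 13), so α_err = 1·1 = 1 ≡ 1 = α_3. Error position i = 3.
  Consistency check: S_2/S_1 = 1·1 = 1 ≡ 1 = α_err ✓ (single-error assumption holds).
Step 4: error magnitude e = S_0/v_3 = S_0·∏_{j≠3}(α_3 − α_j) = 1·1 = 1 ≡ 1 (mod 13).
Step 5: correct position 3: c_3 = r_3 − e = 11 − 1 ≡ 10 (mod 13). Hence c = [0, 11, 10, 12, 8].
  Check: interpolating c through the α_i gives m(x) = 2 + 8·x (degree < 2) with m(α_i) = c_i for every i, so c is indeed a codeword.


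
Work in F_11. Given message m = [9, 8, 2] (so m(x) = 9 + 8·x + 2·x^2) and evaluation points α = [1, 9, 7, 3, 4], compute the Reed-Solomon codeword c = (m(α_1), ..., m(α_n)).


c = [8, 1, 9, 7, 7]

Message polynomial: m(x) = 9 + 8·x + 2·x^2 (mod 11).
For each evaluation point α_i, compute m(α_i) mod 11:
  α_1 = 1: Horner steps 2 → 10 → 8, so m(1) = 8.
  α_2 = 9: Horner steps 2 → 4 → 1, so m(9) = 1.
  α_3 = 7: Horner steps 2 → 0 → 9, so m(7) = 9.
  α_4 = 3: Horner steps 2 → 3 → 7, so m(3) = 7.
  α_5 = 4: Horner steps 2 → 5 → 7, so m(4) = 7.
Codeword c = [8, 1, 9, 7, 7] ∈ F_11^5.


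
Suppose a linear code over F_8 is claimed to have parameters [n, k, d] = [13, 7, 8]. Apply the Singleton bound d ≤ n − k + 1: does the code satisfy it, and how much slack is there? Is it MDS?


Singleton RHS = n − k + 1 = 7, slack = -1, bound violated (no such code; not MDS).

Singleton bound: d ≤ n − k + 1.
Here n = 13, k = 7, so n − k + 1 = 7.
Given d = 8, check d ≤ 7: NO.
Slack = (n − k + 1) − d = -1.
The slack is negative: d = 8 exceeds n − k + 1 = 7 by 1, so the Singleton bound is violated and no linear [13, 7, 8]_8 code can exist. In particular it is not MDS (MDS requires d = n − k + 1 exactly).
Description: the claimed parameters are [13, 7, 8]_8; such a code would be impossible (violates the Singleton bound).


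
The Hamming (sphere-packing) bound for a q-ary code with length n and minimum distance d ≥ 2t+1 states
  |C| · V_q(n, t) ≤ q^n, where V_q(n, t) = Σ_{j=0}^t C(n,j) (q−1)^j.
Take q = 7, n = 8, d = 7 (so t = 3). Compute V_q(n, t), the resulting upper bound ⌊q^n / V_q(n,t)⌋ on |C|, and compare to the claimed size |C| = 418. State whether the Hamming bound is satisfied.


V_q(n, t) = 13153, q^n = 5764801, Hamming bound = 438, |C| = 418 ≤ bound (satisfied).

Step 1: Compute V_q(n, t) = Σ_{j=0}^3 C(n, j) (q−1)^j.
  j = 0: C(8,0)·(6)^0 = 1·1 = 1.
  j = 1: C(8,1)·(6)^1 = 8·6 = 48.
  j = 2: C(8,2)·(6)^2 = 28·36 = 1008.
  j = 3: C(8,3)·(6)^3 = 56·216 = 12096.
  V_q(n, t) = 1 + 48 + 1008 + 12096 = 13153.
Step 2: q^n = 7^8 = 5764801.
Step 3: Hamming bound ⌊q^n / V_q(n,t)⌋ = ⌊5764801/13153⌋ = 438.
Step 4: Compare |C| = 418 to 438: satisfied.
The claimed |C| lies below the Hamming bound.


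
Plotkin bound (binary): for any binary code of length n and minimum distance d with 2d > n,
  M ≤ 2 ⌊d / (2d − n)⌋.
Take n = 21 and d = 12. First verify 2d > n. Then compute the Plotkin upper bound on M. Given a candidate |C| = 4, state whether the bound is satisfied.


Plotkin bound M ≤ 8; given |C| = 4 ≤ bound (satisfied).

Check applicability: 2d = 24, n = 21.
2d − n = 3 > 0, so Plotkin applies.
Compute d/(2d−n) = 12/3 ≈ 4.0000.
⌊d/(2d−n)⌋ = 4.
Plotkin bound: M ≤ 2·4 = 8.
Given |C| = 4, check: satisfied.
This |C| is below the Plotkin bound.


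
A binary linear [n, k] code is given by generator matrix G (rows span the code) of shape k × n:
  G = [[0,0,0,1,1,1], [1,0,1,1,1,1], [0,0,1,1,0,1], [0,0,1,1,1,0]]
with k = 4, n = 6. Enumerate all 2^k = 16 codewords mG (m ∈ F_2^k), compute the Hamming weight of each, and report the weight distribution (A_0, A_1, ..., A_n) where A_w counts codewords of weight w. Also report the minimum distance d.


Weight distribution: A_0 = 1, A_1 = 1, A_2 = 6, A_3 = 6, A_4 = 1, A_5 = 1. Minimum distance d = 1.

Enumerate all 2^4 = 16 messages m ∈ F_2^4.
For each, compute codeword c = mG in F_2^6, then tally its weight.
  m = 0000 → c = 000000, weight = 0.
  m = 1000 → c = 000111, weight = 3.
  m = 0100 → c = 101111, weight = 5.
  m = 1100 → c = 101000, weight = 2.
  m = 0010 → c = 001101, weight = 3.
  m = 1010 → c = 001010, weight = 2.
  m = 0110 → c = 100010, weight = 2.
  m = 1110 → c = 100101, weight = 3.
  m = 0001 → c = 001110, weight = 3.
  m = 1001 → c = 001001, weight = 2.
  m = 0101 → c = 100001, weight = 2.
  m = 1101 → c = 100110, weight = 3.
  m = 0011 → c = 000011, weight = 2.
  m = 1011 → c = 000100, weight = 1.
  m = 0111 → c = 101100, weight = 3.
  m = 1111 → c = 101011, weight = 4.
Tally weights:
  weight 0: 1 codewords.
  weight 1: 1 codewords.
  weight 2: 6 codewords.
  weight 3: 6 codewords.
  weight 4: 1 codewords.
  weight 5: 1 codewords.
Minimum distance d = smallest w > 0 with A_w > 0 = 1.
Sanity: Σ A_w = 16 = 2^4 = 16 ✓.


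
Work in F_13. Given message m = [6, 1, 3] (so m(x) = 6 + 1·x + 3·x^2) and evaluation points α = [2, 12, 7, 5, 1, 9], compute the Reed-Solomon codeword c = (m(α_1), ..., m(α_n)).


c = [7, 8, 4, 8, 10, 11]

Message polynomial: m(x) = 6 + 1·x + 3·x^2 (mod 13).
For each evaluation point α_i, compute m(α_i) mod 13:
  α_1 = 2: Horner steps 3 → 7 → 7, so m(2) = 7.
  α_2 = 12: Horner steps 3 → 11 → 8, so m(12) = 8.
  α_3 = 7: Horner steps 3 → 9 → 4, so m(7) = 4.
  α_4 = 5: Horner steps 3 → 3 → 8, so m(5) = 8.
  α_5 = 1: Horner steps 3 → 4 → 10, so m(1) = 10.
  α_6 = 9: Horner steps 3 → 2 → 11, so m(9) = 11.
Codeword c = [7, 8, 4, 8, 10, 11] ∈ F_13^6.


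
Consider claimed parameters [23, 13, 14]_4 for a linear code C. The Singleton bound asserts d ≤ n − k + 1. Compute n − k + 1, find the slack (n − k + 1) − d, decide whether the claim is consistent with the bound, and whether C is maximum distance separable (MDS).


Singleton RHS = n − k + 1 = 11, slack = -3, bound violated (no such code; not MDS).

Singleton bound: d ≤ n − k + 1.
Here n = 23, k = 13, so n − k + 1 = 11.
Given d = 14, check d ≤ 11: NO.
Slack = (n − k + 1) − d = -3.
The slack is negative: d = 14 exceeds n − k + 1 = 11 by 3, so the Singleton bound is violated and no linear [23, 13, 14]_4 code can exist. In particular it is not MDS (MDS requires d = n − k + 1 exactly).
Description: the claimed parameters are [23, 13, 14]_4; such a code would be impossible (violates the Singleton bound).


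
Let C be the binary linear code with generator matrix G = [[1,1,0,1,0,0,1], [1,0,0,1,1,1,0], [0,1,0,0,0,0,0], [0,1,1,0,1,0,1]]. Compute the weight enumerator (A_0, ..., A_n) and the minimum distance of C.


Weight distribution: A_0 = 1, A_1 = 1, A_2 = 1, A_3 = 4, A_4 = 5, A_5 = 3, A_6 = 1. Minimum distance d = 1.

Enumerate all 2^4 = 16 messages m ∈ F_2^4.
For each, compute codeword c = mG in F_2^7, then tally its weight.
  m = 0000 → c = 0000000, weight = 0.
  m = 1000 → c = 1101001, weight = 4.
  m = 0100 → c = 1001110, weight = 4.
  m = 1100 → c = 0100111, weight = 4.
  m = 0010 → c = 0100000, weight = 1.
  m = 1010 → c = 1001001, weight = 3.
  m = 0110 → c = 1101110, weight = 5.
  m = 1110 → c = 0000111, weight = 3.
  m = 0001 → c = 0110101, weight = 4.
  m = 1001 → c = 1011100, weight = 4.
  m = 0101 → c = 1111011, weight = 6.
  m = 1101 → c = 0010010, weight = 2.
  m = 0011 → c = 0010101, weight = 3.
  m = 1011 → c = 1111100, weight = 5.
  m = 0111 → c = 1011011, weight = 5.
  m = 1111 → c = 0110010, weight = 3.
Tally weights:
  weight 0: 1 codewords.
  weight 1: 1 codewords.
  weight 2: 1 codewords.
  weight 3: 4 codewords.
  weight 4: 5 codewords.
  weight 5: 3 codewords.
  weight 6: 1 codewords.
Minimum distance d = smallest w > 0 with A_w > 0 = 1.
Sanity: Σ A_w = 16 = 2^4 = 16 ✓.


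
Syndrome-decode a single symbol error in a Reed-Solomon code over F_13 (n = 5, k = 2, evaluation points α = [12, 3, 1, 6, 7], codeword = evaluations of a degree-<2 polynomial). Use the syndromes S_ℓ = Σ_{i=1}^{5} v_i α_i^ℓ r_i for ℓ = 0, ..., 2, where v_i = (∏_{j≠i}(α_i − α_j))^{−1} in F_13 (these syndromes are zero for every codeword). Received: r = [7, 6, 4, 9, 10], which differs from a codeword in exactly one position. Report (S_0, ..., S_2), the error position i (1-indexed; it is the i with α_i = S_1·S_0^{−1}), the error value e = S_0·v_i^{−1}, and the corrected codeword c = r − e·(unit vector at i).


S = (3, 10, 3), error at position 1, error magnitude e = 5, c = [2, 6, 4, 9, 10].

Step 1: column multipliers v_i = (∏_{j≠i}(α_i − α_j))^{−1} mod 13.
  i = 1 (α = 12): (12−3)(12−1)(12−6)(12−7) = 9·11·6·5 = 2970 ≡ 6, so v_1 = 6^{−1} = 11 (mod 13).
  i = 2 (α = 3): (3−12)(3−1)(3−6)(3−7) = (−9)·2·(−3)·(−4) = −216 ≡ 5, so v_2 = 5^{−1} = 8 (mod 13).
  i = 3 (α = 1): (1−12)(1−3)(1−6)(1−7) = (−11)·(−2)·(−5)·(−6) = 660 ≡ 10, so v_3 = 10^{−1} = 4 (mod 13).
  i = 4 (α = 6): (6−12)(6−3)(6−1)(6−7) = (−6)·3·5·(−1) = 90 ≡ 12, so v_4 = 12^{−1} = 12 (mod 13).
  i = 5 (α = 7): (7−12)(7−3)(7−1)(7−6) = (−5)·4·6·1 = −120 ≡ 10, so v_5 = 10^{−1} = 4 (mod 13).
  v = [11, 8, 4, 12, 4].
Step 2: syndromes of r = [7, 6, 4, 9, 10] (all sums mod 13).
  S_0 = Σ v_i r_i = 11·7 + 8·6 + 4·4 + 12·9 + 4·10 = 289 ≡ 3.
  S_1 = Σ v_i α_i r_i = 11·12·7 + 8·3·6 + 4·1·4 + 12·6·9 + 4·7·10 = 2012 ≡ 10.
  α_i^2 mod 13 = [1, 9, 1, 10, 10].
  S_2 = Σ v_i α_i^2 r_i = 11·1·7 + 8·9·6 + 4·1·4 + 12·10·9 + 4·10·10 = 2005 ≡ 3.
  S = (3, 10, 3) ≠ 0, so r is not a codeword (an error is present).
Step 3: locate the error. For a single error e at position i, S_ℓ = v_i·e·α_i^ℓ, so α_err = S_1/S_0.
  S_0^{−1} = 3^{−1} = 9 (mod 13), so α_err = 10·9 = 90 ≡ 12 = α_1. Error position i = 1.
  Consistency check: S_2/S_1 = 3·4 = 12 ≡ 12 = α_err ✓ (single-error assumption holds).
Step 4: error magnitude e = S_0/v_1 = S_0·∏_{j≠1}(α_1 − α_j) = 3·6 = 18 ≡ 5 (mod 13).
Step 5: correct position 1: c_1 = r_1 − e = 7 − 5 ≡ 2 (mod 13). Hence c = [2, 6, 4, 9, 10].
  Check: interpolating c through the α_i gives m(x) = 3 + 1·x (degree < 2) with m(α_i) = c_i for every i, so c is indeed a codeword.


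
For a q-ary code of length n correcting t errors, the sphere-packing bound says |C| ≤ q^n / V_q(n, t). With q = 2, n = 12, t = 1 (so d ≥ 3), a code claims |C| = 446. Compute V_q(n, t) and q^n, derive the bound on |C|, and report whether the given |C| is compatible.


V_q(n, t) = 13, q^n = 4096, Hamming bound = 315, |C| = 446 > bound (violated).

Step 1: Compute V_q(n, t) = Σ_{j=0}^1 C(n, j) (q−1)^j.
  j = 0: C(12,0)·(1)^0 = 1·1 = 1.
  j = 1: C(12,1)·(1)^1 = 12·1 = 12.
  V_q(n, t) = 1 + 12 = 13.
Step 2: q^n = 2^12 = 4096.
Step 3: Hamming bound ⌊q^n / V_q(n,t)⌋ = ⌊4096/13⌋ = 315.
Step 4: Compare |C| = 446 to 315: violated.
The claimed |C| lies above the Hamming bound, so no 2-ary code of length 12 with d ≥ 3 can have 446 codewords.


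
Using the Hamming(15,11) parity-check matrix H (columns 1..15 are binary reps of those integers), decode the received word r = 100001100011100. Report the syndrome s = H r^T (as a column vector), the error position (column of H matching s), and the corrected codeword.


s = (1, 0, 1, 0)^T, error position = 10, corrected codeword c = 100001100111100

Compute s = H r^T mod 2 one row at a time:
  s_1 = 0 + 0 + 0 + 1 + 1 + 1 + 0 + 0 = 3 ≡ 1 (mod 2).
  s_2 = 0 + 0 + 1 + 1 + 1 + 1 + 0 + 0 = 4 ≡ 0 (mod 2).
  s_3 = 0 + 0 + 1 + 1 + 0 + 1 + 0 + 0 = 3 ≡ 1 (mod 2).
  s_4 = 1 + 0 + 0 + 1 + 0 + 1 + 1 + 0 = 4 ≡ 0 (mod 2).
s = (1, 0, 1, 0)^T — this equals column 10 of H (binary 1010), so error is at position 10.
Correct: flip bit 10 of r = 100001100011100 to get c = 100001100111100.


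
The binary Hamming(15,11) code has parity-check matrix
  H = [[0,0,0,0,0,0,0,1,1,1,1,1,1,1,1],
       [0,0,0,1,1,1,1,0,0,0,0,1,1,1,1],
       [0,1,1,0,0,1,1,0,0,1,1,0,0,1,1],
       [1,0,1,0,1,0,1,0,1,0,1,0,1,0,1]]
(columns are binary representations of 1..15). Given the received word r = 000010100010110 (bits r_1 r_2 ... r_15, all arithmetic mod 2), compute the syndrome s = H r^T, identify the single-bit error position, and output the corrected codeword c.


s = (1, 0, 1, 0)^T, error position = 10, corrected codeword c = 000010100110110

Compute s = H r^T mod 2 one row at a time:
  s_1 = 0 + 0 + 0 + 1 + 0 + 1 + 1 + 0 = 3 ≡ 1 (mod 2).
  s_2 = 0 + 1 + 0 + 1 + 0 + 1 + 1 + 0 = 4 ≡ 0 (mod 2).
  s_3 = 0 + 0 + 0 + 1 + 0 + 1 + 1 + 0 = 3 ≡ 1 (mod 2).
  s_4 = 0 + 0 + 1 + 1 + 0 + 1 + 1 + 0 = 4 ≡ 0 (mod 2).
s = (1, 0, 1, 0)^T — this equals column 10 of H (binary 1010), so error is at position 10.
Correct: flip bit 10 of r = 000010100010110 to get c = 000010100110110.


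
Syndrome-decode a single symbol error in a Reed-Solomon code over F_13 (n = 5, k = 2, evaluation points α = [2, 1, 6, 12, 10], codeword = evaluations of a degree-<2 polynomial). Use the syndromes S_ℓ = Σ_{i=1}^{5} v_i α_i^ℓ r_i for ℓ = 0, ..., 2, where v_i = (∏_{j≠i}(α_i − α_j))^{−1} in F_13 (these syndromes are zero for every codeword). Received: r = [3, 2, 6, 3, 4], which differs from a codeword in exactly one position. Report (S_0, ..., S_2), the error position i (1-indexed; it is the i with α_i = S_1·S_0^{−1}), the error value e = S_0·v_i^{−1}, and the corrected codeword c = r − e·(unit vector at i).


S = (12, 11, 9), error at position 1, error magnitude e = 8, c = [8, 2, 6, 3, 4].

Step 1: column multipliers v_i = (∏_{j≠i}(α_i − α_j))^{−1} mod 13.
  i = 1 (α = 2): (2−1)(2−6)(2−12)(2−10) = 1·(−4)·(−10)·(−8) = −320 ≡ 5, so v_1 = 5^{−1} = 8 (mod 13).
  i = 2 (α = 1): (1−2)(1−6)(1−12)(1−10) = (−1)·(−5)·(−11)·(−9) = 495 ≡ 1, so v_2 = 1^{−1} = 1 (mod 13).
  i = 3 (α = 6): (6−2)(6−1)(6−12)(6−10) = 4·5·(−6)·(−4) = 480 ≡ 12, so v_3 = 12^{−1} = 12 (mod 13).
  i = 4 (α = 12): (12−2)(12−1)(12−6)(12−10) = 10·11·6·2 = 1320 ≡ 7, so v_4 = 7^{−1} = 2 (mod 13).
  i = 5 (α = 10): (10−2)(10−1)(10−6)(10−12) = 8·9·4·(−2) = −576 ≡ 9, so v_5 = 9^{−1} = 3 (mod 13).
  v = [8, 1, 12, 2, 3].
Step 2: syndromes of r = [3, 2, 6, 3, 4] (all sums mod 13).
  S_0 = Σ v_i r_i = 8·3 + 1·2 + 12·6 + 2·3 + 3·4 = 116 ≡ 12.
  S_1 = Σ v_i α_i r_i = 8·2·3 + 1·1·2 + 12·6·6 + 2·12·3 + 3·10·4 = 674 ≡ 11.
  α_i^2 mod 13 = [4, 1, 10, 1, 9].
  S_2 = Σ v_i α_i^2 r_i = 8·4·3 + 1·1·2 + 12·10·6 + 2·1·3 + 3·9·4 = 932 ≡ 9.
  S = (12, 11, 9) ≠ 0, so r is not a codeword (an error is present).
Step 3: locate the error. For a single error e at position i, S_ℓ = v_i·e·α_i^ℓ, so α_err = S_1/S_0.
  S_0^{−1} = 12^{−1} = 12 (mod 13), so α_err = 11·12 = 132 ≡ 2 = α_1. Error position i = 1.
  Consistency check: S_2/S_1 = 9·6 = 54 ≡ 2 = α_err ✓ (single-error assumption holds).
Step 4: error magnitude e = S_0/v_1 = S_0·∏_{j≠1}(α_1 − α_j) = 12·5 = 60 ≡ 8 (mod 13).
Step 5: correct position 1: c_1 = r_1 − e = 3 − 8 ≡ 8 (mod 13). Hence c = [8, 2, 6, 3, 4].
  Check: interpolating c through the α_i gives m(x) = 9 + 6·x (degree < 2) with m(α_i) = c_i for every i, so c is indeed a codeword.


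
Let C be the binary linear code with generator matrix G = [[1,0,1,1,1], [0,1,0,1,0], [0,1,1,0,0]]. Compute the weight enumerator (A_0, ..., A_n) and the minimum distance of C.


Weight distribution: A_0 = 1, A_2 = 4, A_4 = 3. Minimum distance d = 2.

Enumerate all 2^3 = 8 messages m ∈ F_2^3.
For each, compute codeword c = mG in F_2^5, then tally its weight.
  m = 000 → c = 00000, weight = 0.
  m = 100 → c = 10111, weight = 4.
  m = 010 → c = 01010, weight = 2.
  m = 110 → c = 11101, weight = 4.
  m = 001 → c = 01100, weight = 2.
  m = 101 → c = 11011, weight = 4.
  m = 011 → c = 00110, weight = 2.
  m = 111 → c = 10001, weight = 2.
Tally weights:
  weight 0: 1 codewords.
  weight 2: 4 codewords.
  weight 4: 3 codewords.
Minimum distance d = smallest w > 0 with A_w > 0 = 2.
Sanity: Σ A_w = 8 = 2^3 = 8 ✓.


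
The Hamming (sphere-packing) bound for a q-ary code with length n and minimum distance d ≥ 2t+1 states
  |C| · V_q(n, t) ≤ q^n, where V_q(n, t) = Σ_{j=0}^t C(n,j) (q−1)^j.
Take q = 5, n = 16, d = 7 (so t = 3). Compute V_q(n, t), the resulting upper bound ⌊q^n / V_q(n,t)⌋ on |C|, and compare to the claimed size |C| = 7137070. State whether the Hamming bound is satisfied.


V_q(n, t) = 37825, q^n = 152587890625, Hamming bound = 4034048, |C| = 7137070 > bound (violated).

Step 1: Compute V_q(n, t) = Σ_{j=0}^3 C(n, j) (q−1)^j.
  j = 0: C(16,0)·(4)^0 = 1·1 = 1.
  j = 1: C(16,1)·(4)^1 = 16·4 = 64.
  j = 2: C(16,2)·(4)^2 = 120·16 = 1920.
  j = 3: C(16,3)·(4)^3 = 560·64 = 35840.
  V_q(n, t) = 1 + 64 + 1920 + 35840 = 37825.
Step 2: q^n = 5^16 = 152587890625.
Step 3: Hamming bound ⌊q^n / V_q(n,t)⌋ = ⌊152587890625/37825⌋ = 4034048.
Step 4: Compare |C| = 7137070 to 4034048: violated.
The claimed |C| lies above the Hamming bound, so no 5-ary code of length 16 with d ≥ 7 can have 7137070 codewords.
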